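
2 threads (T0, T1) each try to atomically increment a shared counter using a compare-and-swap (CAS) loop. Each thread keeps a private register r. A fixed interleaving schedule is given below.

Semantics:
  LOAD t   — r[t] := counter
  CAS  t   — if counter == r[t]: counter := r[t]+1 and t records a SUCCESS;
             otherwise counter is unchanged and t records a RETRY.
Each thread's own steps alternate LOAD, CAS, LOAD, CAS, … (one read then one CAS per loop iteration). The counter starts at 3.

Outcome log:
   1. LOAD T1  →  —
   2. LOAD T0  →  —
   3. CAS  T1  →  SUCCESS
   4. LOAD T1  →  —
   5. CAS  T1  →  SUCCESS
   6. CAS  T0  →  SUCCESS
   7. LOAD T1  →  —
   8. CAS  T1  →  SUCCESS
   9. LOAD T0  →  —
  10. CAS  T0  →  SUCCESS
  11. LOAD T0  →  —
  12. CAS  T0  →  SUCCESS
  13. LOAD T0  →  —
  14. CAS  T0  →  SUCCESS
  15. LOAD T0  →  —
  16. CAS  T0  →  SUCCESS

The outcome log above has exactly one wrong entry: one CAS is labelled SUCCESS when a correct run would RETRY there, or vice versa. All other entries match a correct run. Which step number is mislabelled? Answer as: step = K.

step = 6

Re-executing:
#1 T1 reads 3
#2 T0 reads 3
#3 T1 CAS(3→4) writes; counter now 4
#4 T1 reads 4
#5 T1 CAS(4→5) writes; counter now 5
#6 T0 CAS(3→4) fails; counter now 5
#7 T1 reads 5
#8 T1 CAS(5→6) writes; counter now 6
#9 T0 reads 6
#10 T0 CAS(6→7) writes; counter now 7
#11 T0 reads 7
#12 T0 CAS(7→8) writes; counter now 8
#13 T0 reads 8
#14 T0 CAS(8→9) writes; counter now 9
#15 T0 reads 9
#16 T0 CAS(9→10) writes; counter now 10
Mismatch at 6.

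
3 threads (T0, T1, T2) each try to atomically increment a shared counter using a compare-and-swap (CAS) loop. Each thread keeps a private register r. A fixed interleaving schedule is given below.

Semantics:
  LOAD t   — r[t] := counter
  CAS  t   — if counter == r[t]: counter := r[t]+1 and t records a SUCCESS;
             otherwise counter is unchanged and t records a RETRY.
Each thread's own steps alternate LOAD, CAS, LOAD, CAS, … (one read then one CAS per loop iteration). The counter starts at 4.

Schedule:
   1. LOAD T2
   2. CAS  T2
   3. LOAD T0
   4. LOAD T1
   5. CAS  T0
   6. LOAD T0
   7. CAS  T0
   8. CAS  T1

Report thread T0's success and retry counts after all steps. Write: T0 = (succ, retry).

1. LOAD T2 → mem=4 r[T2]=4 [LOAD]
2. CAS T2 → mem=5 r[T2]=4 [OK]
3. LOAD T0 → mem=5 r[T0]=5 [LOAD]
4. LOAD T1 → mem=5 r[T1]=5 [LOAD]
5. CAS T0 → mem=6 r[T0]=5 [OK]
6. LOAD T0 → mem=6 r[T0]=6 [LOAD]
7. CAS T0 → mem=7 r[T0]=6 [OK]
8. CAS T1 → mem=7 r[T1]=5 [RETRY]

T0 = (2, 0)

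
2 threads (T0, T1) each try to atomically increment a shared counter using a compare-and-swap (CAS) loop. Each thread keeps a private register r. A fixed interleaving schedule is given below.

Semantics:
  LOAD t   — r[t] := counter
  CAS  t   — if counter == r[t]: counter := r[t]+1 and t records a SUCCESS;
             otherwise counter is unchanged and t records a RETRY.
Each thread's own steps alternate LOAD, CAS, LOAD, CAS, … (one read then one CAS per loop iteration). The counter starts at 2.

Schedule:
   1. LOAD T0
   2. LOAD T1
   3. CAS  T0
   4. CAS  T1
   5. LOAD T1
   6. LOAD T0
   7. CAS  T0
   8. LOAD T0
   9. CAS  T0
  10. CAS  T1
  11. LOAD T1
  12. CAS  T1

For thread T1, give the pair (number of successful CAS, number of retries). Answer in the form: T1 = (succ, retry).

1. LOAD T0 → mem=2 r[T0]=2 [LOAD]
2. LOAD T1 → mem=2 r[T1]=2 [LOAD]
3. CAS T0 → mem=3 r[T0]=2 [OK]
4. CAS T1 → mem=3 r[T1]=2 [RETRY]
5. LOAD T1 → mem=3 r[T1]=3 [LOAD]
6. LOAD T0 → mem=3 r[T0]=3 [LOAD]
7. CAS T0 → mem=4 r[T0]=3 [OK]
8. LOAD T0 → mem=4 r[T0]=4 [LOAD]
9. CAS T0 → mem=5 r[T0]=4 [OK]
10. CAS T1 → mem=5 r[T1]=3 [RETRY]
11. LOAD T1 → mem=5 r[T1]=5 [LOAD]
12. CAS T1 → mem=6 r[T1]=5 [OK]

T1 = (1, 2)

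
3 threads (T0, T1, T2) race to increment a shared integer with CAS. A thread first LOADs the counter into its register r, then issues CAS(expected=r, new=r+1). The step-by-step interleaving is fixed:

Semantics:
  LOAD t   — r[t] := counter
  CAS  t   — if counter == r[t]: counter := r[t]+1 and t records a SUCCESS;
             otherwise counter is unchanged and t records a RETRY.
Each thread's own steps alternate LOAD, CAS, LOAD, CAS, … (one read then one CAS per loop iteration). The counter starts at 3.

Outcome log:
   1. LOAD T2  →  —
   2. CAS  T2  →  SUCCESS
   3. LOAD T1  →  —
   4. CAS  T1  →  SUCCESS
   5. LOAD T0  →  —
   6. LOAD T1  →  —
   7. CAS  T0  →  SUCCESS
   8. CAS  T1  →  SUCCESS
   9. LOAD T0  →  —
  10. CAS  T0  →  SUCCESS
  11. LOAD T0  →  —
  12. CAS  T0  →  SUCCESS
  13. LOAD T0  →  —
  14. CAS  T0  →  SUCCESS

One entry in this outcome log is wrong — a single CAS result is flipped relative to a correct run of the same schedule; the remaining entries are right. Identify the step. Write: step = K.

step = 8

Re-executing:
#1 T2 reads 3
#2 T2 CAS(3→4) writes; counter now 4
#3 T1 reads 4
#4 T1 CAS(4→5) writes; counter now 5
#5 T0 reads 5
#6 T1 reads 5
#7 T0 CAS(5→6) writes; counter now 6
#8 T1 CAS(5→6) fails; counter now 6
#9 T0 reads 6
#10 T0 CAS(6→7) writes; counter now 7
#11 T0 reads 7
#12 T0 CAS(7→8) writes; counter now 8
#13 T0 reads 8
#14 T0 CAS(8→9) writes; counter now 9
Flip is step 8.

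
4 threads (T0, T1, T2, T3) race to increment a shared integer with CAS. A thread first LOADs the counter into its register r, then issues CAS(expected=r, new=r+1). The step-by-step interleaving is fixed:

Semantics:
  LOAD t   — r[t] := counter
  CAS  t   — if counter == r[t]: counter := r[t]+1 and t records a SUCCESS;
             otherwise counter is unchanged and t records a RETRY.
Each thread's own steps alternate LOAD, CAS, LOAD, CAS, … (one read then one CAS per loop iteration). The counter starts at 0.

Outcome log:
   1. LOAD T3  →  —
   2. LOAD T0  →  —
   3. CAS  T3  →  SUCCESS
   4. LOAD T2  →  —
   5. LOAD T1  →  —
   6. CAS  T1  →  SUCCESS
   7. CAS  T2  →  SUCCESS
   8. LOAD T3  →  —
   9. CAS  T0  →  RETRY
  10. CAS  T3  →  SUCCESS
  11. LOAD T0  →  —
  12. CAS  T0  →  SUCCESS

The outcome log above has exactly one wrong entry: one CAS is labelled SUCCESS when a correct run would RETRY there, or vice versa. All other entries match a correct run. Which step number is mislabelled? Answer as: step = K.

step = 7

Correct run:
#1 T3 reads 0
#2 T0 reads 0
#3 T3 CAS(0→1) writes; counter now 1
#4 T2 reads 1
#5 T1 reads 1
#6 T1 CAS(1→2) writes; counter now 2
#7 T2 CAS(1→2) fails; counter now 2
#8 T3 reads 2
#9 T0 CAS(0→1) fails; counter now 2
#10 T3 CAS(2→3) writes; counter now 3
#11 T0 reads 3
#12 T0 CAS(3→4) writes; counter now 4
Mismatch at 7.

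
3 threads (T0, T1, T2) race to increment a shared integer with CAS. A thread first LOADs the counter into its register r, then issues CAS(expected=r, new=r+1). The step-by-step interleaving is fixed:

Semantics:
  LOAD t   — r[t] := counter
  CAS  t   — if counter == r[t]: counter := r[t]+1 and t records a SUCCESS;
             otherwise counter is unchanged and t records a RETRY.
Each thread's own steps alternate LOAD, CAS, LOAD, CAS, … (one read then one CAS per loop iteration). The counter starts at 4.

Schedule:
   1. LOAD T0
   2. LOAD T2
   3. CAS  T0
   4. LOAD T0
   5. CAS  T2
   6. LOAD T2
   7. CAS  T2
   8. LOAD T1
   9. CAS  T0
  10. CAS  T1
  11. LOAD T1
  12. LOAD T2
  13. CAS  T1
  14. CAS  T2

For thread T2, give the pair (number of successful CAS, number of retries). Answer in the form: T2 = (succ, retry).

T2 = (1, 2)

   1) LOAD T0:  M=4  r_T0=4
   2) LOAD T2:  M=4  r_T2=4
   3) CAS  T0:  M=5  r_T0=4 ✓
   4) LOAD T0:  M=5  r_T0=5
   5) CAS  T2:  M=5  r_T2=4 ✗
   6) LOAD T2:  M=5  r_T2=5
   7) CAS  T2:  M=6  r_T2=5 ✓
   8) LOAD T1:  M=6  r_T1=6
   9) CAS  T0:  M=6  r_T0=5 ✗
  10) CAS  T1:  M=7  r_T1=6 ✓
  11) LOAD T1:  M=7  r_T1=7
  12) LOAD T2:  M=7  r_T2=7
  13) CAS  T1:  M=8  r_T1=7 ✓
  14) CAS  T2:  M=8  r_T2=7 ✗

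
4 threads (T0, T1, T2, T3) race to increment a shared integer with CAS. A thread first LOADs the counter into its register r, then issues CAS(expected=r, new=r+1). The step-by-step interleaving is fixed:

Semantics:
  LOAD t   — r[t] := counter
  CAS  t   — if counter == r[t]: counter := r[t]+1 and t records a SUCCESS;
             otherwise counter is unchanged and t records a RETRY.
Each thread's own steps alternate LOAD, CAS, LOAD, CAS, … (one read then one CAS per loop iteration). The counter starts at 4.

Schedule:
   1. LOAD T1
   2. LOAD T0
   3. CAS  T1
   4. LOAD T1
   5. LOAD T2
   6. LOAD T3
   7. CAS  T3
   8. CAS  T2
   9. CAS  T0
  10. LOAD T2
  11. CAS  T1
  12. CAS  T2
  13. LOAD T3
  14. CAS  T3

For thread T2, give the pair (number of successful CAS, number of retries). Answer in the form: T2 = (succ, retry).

   1) LOAD T1:  M=4  r_T1=4
   2) LOAD T0:  M=4  r_T0=4
   3) CAS  T1:  M=5  r_T1=4 ✓
   4) LOAD T1:  M=5  r_T1=5
   5) LOAD T2:  M=5  r_T2=5
   6) LOAD T3:  M=5  r_T3=5
   7) CAS  T3:  M=6  r_T3=5 ✓
   8) CAS  T2:  M=6  r_T2=5 ✗
   9) CAS  T0:  M=6  r_T0=4 ✗
  10) LOAD T2:  M=6  r_T2=6
  11) CAS  T1:  M=6  r_T1=5 ✗
  12) CAS  T2:  M=7  r_T2=6 ✓
  13) LOAD T3:  M=7  r_T3=7
  14) CAS  T3:  M=8  r_T3=7 ✓

T2 = (1, 1)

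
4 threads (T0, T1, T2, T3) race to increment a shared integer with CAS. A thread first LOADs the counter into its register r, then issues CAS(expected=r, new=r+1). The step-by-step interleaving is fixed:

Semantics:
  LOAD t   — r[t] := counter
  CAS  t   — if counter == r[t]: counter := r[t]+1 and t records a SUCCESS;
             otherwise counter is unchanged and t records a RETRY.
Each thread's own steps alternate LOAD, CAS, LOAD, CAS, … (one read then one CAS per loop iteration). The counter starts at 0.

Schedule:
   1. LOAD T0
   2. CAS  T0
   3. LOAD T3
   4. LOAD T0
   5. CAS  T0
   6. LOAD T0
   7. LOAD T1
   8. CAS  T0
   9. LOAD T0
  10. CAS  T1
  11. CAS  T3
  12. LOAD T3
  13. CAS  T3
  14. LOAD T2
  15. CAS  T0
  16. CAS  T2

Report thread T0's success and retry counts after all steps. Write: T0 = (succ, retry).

T0 LOAD — after: cnt=0, r=0 — load
T0 CAS — after: cnt=1, r=0 — ok
T3 LOAD — after: cnt=1, r=1 — load
T0 LOAD — after: cnt=1, r=1 — load
T0 CAS — after: cnt=2, r=1 — ok
T0 LOAD — after: cnt=2, r=2 — load
T1 LOAD — after: cnt=2, r=2 — load
T0 CAS — after: cnt=3, r=2 — ok
T0 LOAD — after: cnt=3, r=3 — load
T1 CAS — after: cnt=3, r=2 — retry
T3 CAS — after: cnt=3, r=1 — retry
T3 LOAD — after: cnt=3, r=3 — load
T3 CAS — after: cnt=4, r=3 — ok
T2 LOAD — after: cnt=4, r=4 — load
T0 CAS — after: cnt=4, r=3 — retry
T2 CAS — after: cnt=5, r=4 — ok

T0 = (3, 1)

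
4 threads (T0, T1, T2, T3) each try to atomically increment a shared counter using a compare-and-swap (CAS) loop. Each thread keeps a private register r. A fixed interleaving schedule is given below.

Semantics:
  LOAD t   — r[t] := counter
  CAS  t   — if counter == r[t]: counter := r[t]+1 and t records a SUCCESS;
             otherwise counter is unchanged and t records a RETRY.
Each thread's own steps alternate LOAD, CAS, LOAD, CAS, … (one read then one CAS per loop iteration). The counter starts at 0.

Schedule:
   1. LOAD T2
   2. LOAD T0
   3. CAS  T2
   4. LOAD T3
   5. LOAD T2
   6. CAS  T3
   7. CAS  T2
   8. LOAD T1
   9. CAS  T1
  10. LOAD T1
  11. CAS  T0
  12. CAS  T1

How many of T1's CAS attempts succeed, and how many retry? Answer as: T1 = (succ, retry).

T1 = (2, 0)

T2 LOAD — after: cnt=0, r=0 — load
T0 LOAD — after: cnt=0, r=0 — load
T2 CAS — after: cnt=1, r=0 — ok
T3 LOAD — after: cnt=1, r=1 — load
T2 LOAD — after: cnt=1, r=1 — load
T3 CAS — after: cnt=2, r=1 — ok
T2 CAS — after: cnt=2, r=1 — retry
T1 LOAD — after: cnt=2, r=2 — load
T1 CAS — after: cnt=3, r=2 — ok
T1 LOAD — after: cnt=3, r=3 — load
T0 CAS — after: cnt=3, r=0 — retry
T1 CAS — after: cnt=4, r=3 — ok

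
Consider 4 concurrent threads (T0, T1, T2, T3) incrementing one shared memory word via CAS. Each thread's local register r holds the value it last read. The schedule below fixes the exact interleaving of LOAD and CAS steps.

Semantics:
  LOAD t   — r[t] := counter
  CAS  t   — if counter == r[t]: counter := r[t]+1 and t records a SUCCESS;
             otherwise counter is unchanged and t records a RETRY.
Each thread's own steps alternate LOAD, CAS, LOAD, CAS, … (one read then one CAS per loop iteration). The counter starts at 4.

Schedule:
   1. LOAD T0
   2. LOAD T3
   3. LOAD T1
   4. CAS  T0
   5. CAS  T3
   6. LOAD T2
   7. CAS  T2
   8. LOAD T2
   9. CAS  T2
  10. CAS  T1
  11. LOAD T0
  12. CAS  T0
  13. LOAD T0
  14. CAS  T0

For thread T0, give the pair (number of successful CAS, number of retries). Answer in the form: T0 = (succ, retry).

1. LOAD T0 → mem=4 r[T0]=4 [LOAD]
2. LOAD T3 → mem=4 r[T3]=4 [LOAD]
3. LOAD T1 → mem=4 r[T1]=4 [LOAD]
4. CAS T0 → mem=5 r[T0]=4 [OK]
5. CAS T3 → mem=5 r[T3]=4 [RETRY]
6. LOAD T2 → mem=5 r[T2]=5 [LOAD]
7. CAS T2 → mem=6 r[T2]=5 [OK]
8. LOAD T2 → mem=6 r[T2]=6 [LOAD]
9. CAS T2 → mem=7 r[T2]=6 [OK]
10. CAS T1 → mem=7 r[T1]=4 [RETRY]
11. LOAD T0 → mem=7 r[T0]=7 [LOAD]
12. CAS T0 → mem=8 r[T0]=7 [OK]
13. LOAD T0 → mem=8 r[T0]=8 [LOAD]
14. CAS T0 → mem=9 r[T0]=8 [OK]

T0 = (3, 0)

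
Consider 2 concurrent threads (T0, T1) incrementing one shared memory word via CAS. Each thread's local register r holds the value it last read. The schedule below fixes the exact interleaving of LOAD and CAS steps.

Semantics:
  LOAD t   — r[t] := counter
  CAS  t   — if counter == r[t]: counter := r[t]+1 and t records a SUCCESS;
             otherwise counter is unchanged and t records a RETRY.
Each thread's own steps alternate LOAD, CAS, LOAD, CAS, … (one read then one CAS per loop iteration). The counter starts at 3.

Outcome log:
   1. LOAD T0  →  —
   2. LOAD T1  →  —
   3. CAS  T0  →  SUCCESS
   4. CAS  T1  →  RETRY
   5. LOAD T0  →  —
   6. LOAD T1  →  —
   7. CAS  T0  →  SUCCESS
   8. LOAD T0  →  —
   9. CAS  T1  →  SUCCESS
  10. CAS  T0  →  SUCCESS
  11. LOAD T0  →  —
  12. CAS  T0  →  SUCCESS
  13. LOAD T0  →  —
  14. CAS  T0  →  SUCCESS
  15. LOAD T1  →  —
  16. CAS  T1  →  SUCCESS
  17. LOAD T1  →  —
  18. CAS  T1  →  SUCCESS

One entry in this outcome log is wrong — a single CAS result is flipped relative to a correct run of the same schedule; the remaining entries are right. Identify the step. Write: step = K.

Reference trace:
step 1: T0 LOAD ⇒ load; ctr=3 reg=3
step 2: T1 LOAD ⇒ load; ctr=3 reg=3
step 3: T0 CAS ⇒ ok; ctr=4 reg=3
step 4: T1 CAS ⇒ retry; ctr=4 reg=3
step 5: T0 LOAD ⇒ load; ctr=4 reg=4
step 6: T1 LOAD ⇒ load; ctr=4 reg=4
step 7: T0 CAS ⇒ ok; ctr=5 reg=4
step 8: T0 LOAD ⇒ load; ctr=5 reg=5
step 9: T1 CAS ⇒ retry; ctr=5 reg=4
step 10: T0 CAS ⇒ ok; ctr=6 reg=5
step 11: T0 LOAD ⇒ load; ctr=6 reg=6
step 12: T0 CAS ⇒ ok; ctr=7 reg=6
step 13: T0 LOAD ⇒ load; ctr=7 reg=7
step 14: T0 CAS ⇒ ok; ctr=8 reg=7
step 15: T1 LOAD ⇒ load; ctr=8 reg=8
step 16: T1 CAS ⇒ ok; ctr=9 reg=8
step 17: T1 LOAD ⇒ load; ctr=9 reg=9
step 18: T1 CAS ⇒ ok; ctr=10 reg=9
Mismatch at 9.

step = 9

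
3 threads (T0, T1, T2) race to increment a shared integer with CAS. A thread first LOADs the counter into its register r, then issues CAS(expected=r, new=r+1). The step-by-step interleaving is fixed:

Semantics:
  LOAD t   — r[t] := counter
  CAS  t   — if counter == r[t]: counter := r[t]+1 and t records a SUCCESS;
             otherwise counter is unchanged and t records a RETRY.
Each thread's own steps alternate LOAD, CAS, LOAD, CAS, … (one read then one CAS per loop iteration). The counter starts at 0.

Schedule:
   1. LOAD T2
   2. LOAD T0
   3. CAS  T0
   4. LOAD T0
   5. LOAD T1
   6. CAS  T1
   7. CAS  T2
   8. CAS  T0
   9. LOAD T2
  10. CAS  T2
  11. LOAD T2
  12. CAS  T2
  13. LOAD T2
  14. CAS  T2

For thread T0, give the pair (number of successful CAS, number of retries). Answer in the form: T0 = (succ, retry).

T0 = (1, 1)

1. LOAD T2 → mem=0 r[T2]=0 [LOAD]
2. LOAD T0 → mem=0 r[T0]=0 [LOAD]
3. CAS T0 → mem=1 r[T0]=0 [OK]
4. LOAD T0 → mem=1 r[T0]=1 [LOAD]
5. LOAD T1 → mem=1 r[T1]=1 [LOAD]
6. CAS T1 → mem=2 r[T1]=1 [OK]
7. CAS T2 → mem=2 r[T2]=0 [RETRY]
8. CAS T0 → mem=2 r[T0]=1 [RETRY]
9. LOAD T2 → mem=2 r[T2]=2 [LOAD]
10. CAS T2 → mem=3 r[T2]=2 [OK]
11. LOAD T2 → mem=3 r[T2]=3 [LOAD]
12. CAS T2 → mem=4 r[T2]=3 [OK]
13. LOAD T2 → mem=4 r[T2]=4 [LOAD]
14. CAS T2 → mem=5 r[T2]=4 [OK]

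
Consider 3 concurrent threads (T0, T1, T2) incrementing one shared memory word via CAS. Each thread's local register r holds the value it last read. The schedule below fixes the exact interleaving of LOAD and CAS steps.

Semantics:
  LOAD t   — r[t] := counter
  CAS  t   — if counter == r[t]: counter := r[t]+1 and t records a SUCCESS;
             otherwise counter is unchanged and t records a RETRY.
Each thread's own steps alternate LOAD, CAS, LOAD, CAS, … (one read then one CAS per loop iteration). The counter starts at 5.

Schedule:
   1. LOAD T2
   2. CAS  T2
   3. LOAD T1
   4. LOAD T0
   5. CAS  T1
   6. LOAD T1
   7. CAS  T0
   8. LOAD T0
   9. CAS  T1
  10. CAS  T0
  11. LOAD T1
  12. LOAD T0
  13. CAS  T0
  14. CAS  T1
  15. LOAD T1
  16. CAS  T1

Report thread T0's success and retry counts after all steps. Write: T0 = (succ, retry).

T0 = (1, 2)

[1] T2.load  rd  (counter 5, T2.r 5)
[2] T2.cas  hit  (counter 6, T2.r 5)
[3] T1.load  rd  (counter 6, T1.r 6)
[4] T0.load  rd  (counter 6, T0.r 6)
[5] T1.cas  hit  (counter 7, T1.r 6)
[6] T1.load  rd  (counter 7, T1.r 7)
[7] T0.cas  miss  (counter 7, T0.r 6)
[8] T0.load  rd  (counter 7, T0.r 7)
[9] T1.cas  hit  (counter 8, T1.r 7)
[10] T0.cas  miss  (counter 8, T0.r 7)
[11] T1.load  rd  (counter 8, T1.r 8)
[12] T0.load  rd  (counter 8, T0.r 8)
[13] T0.cas  hit  (counter 9, T0.r 8)
[14] T1.cas  miss  (counter 9, T1.r 8)
[15] T1.load  rd  (counter 9, T1.r 9)
[16] T1.cas  hit  (counter 10, T1.r 9)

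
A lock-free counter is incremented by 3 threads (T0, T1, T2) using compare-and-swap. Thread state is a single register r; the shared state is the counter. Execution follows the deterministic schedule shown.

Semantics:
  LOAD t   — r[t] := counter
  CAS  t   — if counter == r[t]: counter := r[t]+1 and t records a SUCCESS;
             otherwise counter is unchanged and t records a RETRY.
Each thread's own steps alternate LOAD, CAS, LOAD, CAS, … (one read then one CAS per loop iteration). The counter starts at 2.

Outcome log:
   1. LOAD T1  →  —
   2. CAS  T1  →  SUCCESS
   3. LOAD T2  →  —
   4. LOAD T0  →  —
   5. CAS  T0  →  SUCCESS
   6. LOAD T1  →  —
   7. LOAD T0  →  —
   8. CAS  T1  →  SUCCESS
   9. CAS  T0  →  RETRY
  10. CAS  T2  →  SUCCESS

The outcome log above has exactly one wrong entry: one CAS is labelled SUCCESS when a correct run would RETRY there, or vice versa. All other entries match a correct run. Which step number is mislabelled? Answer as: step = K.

step = 10

Re-executing:
#1 T1 reads 2
#2 T1 CAS(2→3) writes; counter now 3
#3 T2 reads 3
#4 T0 reads 3
#5 T0 CAS(3→4) writes; counter now 4
#6 T1 reads 4
#7 T0 reads 4
#8 T1 CAS(4→5) writes; counter now 5
#9 T0 CAS(4→5) fails; counter now 5
#10 T2 CAS(3→4) fails; counter now 5
Mismatch at 10.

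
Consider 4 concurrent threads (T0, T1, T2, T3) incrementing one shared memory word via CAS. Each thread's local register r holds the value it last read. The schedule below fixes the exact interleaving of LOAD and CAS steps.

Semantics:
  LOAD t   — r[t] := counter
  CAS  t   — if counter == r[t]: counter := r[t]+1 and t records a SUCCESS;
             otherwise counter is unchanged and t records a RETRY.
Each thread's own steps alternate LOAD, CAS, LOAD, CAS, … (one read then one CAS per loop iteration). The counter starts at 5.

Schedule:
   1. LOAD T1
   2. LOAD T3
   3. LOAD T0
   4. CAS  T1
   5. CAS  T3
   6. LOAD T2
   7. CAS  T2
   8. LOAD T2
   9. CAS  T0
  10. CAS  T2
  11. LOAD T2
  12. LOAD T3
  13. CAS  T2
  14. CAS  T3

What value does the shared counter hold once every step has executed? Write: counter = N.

counter = 9

[1] T1.load  rd  (counter 5, T1.r 5)
[2] T3.load  rd  (counter 5, T3.r 5)
[3] T0.load  rd  (counter 5, T0.r 5)
[4] T1.cas  hit  (counter 6, T1.r 5)
[5] T3.cas  miss  (counter 6, T3.r 5)
[6] T2.load  rd  (counter 6, T2.r 6)
[7] T2.cas  hit  (counter 7, T2.r 6)
[8] T2.load  rd  (counter 7, T2.r 7)
[9] T0.cas  miss  (counter 7, T0.r 5)
[10] T2.cas  hit  (counter 8, T2.r 7)
[11] T2.load  rd  (counter 8, T2.r 8)
[12] T3.load  rd  (counter 8, T3.r 8)
[13] T2.cas  hit  (counter 9, T2.r 8)
[14] T3.cas  miss  (counter 9, T3.r 8)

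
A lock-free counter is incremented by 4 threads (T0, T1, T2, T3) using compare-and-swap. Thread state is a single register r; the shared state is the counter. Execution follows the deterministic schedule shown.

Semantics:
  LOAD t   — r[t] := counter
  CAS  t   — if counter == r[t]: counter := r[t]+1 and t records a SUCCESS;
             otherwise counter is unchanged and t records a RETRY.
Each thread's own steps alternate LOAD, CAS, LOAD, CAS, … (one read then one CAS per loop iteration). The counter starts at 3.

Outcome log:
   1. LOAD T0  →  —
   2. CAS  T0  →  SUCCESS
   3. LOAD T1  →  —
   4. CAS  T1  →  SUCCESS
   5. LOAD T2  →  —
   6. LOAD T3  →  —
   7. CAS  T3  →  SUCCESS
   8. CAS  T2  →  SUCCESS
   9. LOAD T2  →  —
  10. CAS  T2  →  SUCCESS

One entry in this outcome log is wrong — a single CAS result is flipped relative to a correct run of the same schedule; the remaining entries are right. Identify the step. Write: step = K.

Re-executing:
step 1: T0 LOAD ⇒ load; ctr=3 reg=3
step 2: T0 CAS ⇒ ok; ctr=4 reg=3
step 3: T1 LOAD ⇒ load; ctr=4 reg=4
step 4: T1 CAS ⇒ ok; ctr=5 reg=4
step 5: T2 LOAD ⇒ load; ctr=5 reg=5
step 6: T3 LOAD ⇒ load; ctr=5 reg=5
step 7: T3 CAS ⇒ ok; ctr=6 reg=5
step 8: T2 CAS ⇒ retry; ctr=6 reg=5
step 9: T2 LOAD ⇒ load; ctr=6 reg=6
step 10: T2 CAS ⇒ ok; ctr=7 reg=6
Flip is step 8.

step = 8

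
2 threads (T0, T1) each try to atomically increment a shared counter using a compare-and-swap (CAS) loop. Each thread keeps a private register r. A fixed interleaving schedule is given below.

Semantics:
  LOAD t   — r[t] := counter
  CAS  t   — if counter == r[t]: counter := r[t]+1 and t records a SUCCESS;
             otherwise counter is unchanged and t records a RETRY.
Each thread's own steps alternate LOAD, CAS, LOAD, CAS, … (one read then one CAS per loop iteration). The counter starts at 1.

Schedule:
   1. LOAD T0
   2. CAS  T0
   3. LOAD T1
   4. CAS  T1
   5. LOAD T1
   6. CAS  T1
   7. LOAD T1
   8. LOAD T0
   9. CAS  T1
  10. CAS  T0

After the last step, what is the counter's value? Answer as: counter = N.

counter = 5

   1) LOAD T0:  M=1  r_T0=1
   2) CAS  T0:  M=2  r_T0=1 ✓
   3) LOAD T1:  M=2  r_T1=2
   4) CAS  T1:  M=3  r_T1=2 ✓
   5) LOAD T1:  M=3  r_T1=3
   6) CAS  T1:  M=4  r_T1=3 ✓
   7) LOAD T1:  M=4  r_T1=4
   8) LOAD T0:  M=4  r_T0=4
   9) CAS  T1:  M=5  r_T1=4 ✓
  10) CAS  T0:  M=5  r_T0=4 ✗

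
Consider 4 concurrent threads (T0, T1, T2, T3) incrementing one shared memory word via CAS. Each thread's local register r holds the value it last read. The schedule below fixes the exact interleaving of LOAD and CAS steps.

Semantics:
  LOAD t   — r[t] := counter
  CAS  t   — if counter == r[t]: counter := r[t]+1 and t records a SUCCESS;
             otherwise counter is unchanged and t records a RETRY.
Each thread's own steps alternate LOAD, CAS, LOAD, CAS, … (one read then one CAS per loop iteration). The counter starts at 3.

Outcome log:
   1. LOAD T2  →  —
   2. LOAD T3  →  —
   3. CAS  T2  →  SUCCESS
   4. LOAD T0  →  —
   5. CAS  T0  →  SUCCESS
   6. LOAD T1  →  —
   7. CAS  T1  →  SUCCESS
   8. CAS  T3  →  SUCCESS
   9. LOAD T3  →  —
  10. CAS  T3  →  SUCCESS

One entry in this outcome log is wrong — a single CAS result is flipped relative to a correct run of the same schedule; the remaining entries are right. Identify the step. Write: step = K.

step = 8

Reference trace:
step 1: T2 LOAD ⇒ load; ctr=3 reg=3
step 2: T3 LOAD ⇒ load; ctr=3 reg=3
step 3: T2 CAS ⇒ ok; ctr=4 reg=3
step 4: T0 LOAD ⇒ load; ctr=4 reg=4
step 5: T0 CAS ⇒ ok; ctr=5 reg=4
step 6: T1 LOAD ⇒ load; ctr=5 reg=5
step 7: T1 CAS ⇒ ok; ctr=6 reg=5
step 8: T3 CAS ⇒ retry; ctr=6 reg=3
step 9: T3 LOAD ⇒ load; ctr=6 reg=6
step 10: T3 CAS ⇒ ok; ctr=7 reg=6
Mismatch at 8.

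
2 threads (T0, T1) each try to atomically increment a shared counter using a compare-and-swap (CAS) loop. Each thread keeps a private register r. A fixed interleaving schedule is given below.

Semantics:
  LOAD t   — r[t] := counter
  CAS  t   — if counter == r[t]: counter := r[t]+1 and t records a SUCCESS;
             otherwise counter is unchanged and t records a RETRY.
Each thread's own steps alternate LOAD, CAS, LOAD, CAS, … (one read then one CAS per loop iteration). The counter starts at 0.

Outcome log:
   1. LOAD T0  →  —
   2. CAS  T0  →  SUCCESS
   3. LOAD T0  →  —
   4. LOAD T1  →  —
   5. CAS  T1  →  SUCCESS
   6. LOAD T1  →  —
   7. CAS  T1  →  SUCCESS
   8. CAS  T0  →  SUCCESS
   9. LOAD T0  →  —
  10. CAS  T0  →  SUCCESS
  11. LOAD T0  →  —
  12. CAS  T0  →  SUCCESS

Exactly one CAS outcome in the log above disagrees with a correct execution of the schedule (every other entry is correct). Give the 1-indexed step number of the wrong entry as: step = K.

step = 8

Re-executing:
#1 T0 reads 0
#2 T0 CAS(0→1) writes; counter now 1
#3 T0 reads 1
#4 T1 reads 1
#5 T1 CAS(1→2) writes; counter now 2
#6 T1 reads 2
#7 T1 CAS(2→3) writes; counter now 3
#8 T0 CAS(1→2) fails; counter now 3
#9 T0 reads 3
#10 T0 CAS(3→4) writes; counter now 4
#11 T0 reads 4
#12 T0 CAS(4→5) writes; counter now 5
Mismatch at 8.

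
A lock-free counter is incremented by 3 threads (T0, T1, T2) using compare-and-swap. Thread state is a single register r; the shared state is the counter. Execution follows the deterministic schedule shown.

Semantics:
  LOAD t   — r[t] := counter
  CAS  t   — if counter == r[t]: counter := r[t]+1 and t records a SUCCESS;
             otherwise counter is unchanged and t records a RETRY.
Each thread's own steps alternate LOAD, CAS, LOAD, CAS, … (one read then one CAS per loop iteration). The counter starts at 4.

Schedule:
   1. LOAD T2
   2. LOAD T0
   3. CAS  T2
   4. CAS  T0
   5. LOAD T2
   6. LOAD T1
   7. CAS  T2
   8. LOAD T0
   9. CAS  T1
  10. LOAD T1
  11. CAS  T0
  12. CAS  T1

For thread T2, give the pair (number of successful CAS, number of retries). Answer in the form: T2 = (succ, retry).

T2 = (2, 0)

[1] T2.load  rd  (counter 4, T2.r 4)
[2] T0.load  rd  (counter 4, T0.r 4)
[3] T2.cas  hit  (counter 5, T2.r 4)
[4] T0.cas  miss  (counter 5, T0.r 4)
[5] T2.load  rd  (counter 5, T2.r 5)
[6] T1.load  rd  (counter 5, T1.r 5)
[7] T2.cas  hit  (counter 6, T2.r 5)
[8] T0.load  rd  (counter 6, T0.r 6)
[9] T1.cas  miss  (counter 6, T1.r 5)
[10] T1.load  rd  (counter 6, T1.r 6)
[11] T0.cas  hit  (counter 7, T0.r 6)
[12] T1.cas  miss  (counter 7, T1.r 6)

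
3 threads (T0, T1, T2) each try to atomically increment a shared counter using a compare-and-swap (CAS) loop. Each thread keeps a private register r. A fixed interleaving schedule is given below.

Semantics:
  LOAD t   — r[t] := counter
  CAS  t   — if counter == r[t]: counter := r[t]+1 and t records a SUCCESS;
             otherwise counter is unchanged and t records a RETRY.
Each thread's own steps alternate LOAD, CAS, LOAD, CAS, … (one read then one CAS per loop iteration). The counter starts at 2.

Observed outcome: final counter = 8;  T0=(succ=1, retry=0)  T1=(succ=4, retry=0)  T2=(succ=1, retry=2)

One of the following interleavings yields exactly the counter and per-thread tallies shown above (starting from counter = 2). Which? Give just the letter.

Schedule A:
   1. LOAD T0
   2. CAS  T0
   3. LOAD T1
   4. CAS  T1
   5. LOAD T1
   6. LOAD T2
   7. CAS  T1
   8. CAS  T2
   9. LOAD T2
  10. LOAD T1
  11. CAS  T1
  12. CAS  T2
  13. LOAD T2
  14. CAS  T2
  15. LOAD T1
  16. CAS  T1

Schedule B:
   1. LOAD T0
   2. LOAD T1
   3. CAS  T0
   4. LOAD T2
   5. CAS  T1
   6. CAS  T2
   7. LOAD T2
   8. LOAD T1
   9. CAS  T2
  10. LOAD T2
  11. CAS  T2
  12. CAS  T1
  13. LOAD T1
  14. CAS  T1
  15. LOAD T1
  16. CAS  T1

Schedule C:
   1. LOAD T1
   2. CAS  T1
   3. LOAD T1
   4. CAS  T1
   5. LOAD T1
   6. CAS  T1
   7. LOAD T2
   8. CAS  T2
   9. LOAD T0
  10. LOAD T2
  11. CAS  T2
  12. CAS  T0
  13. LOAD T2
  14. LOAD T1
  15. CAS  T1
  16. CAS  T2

Tracing schedule A:
#1 T0 reads 2
#2 T0 CAS(2→3) writes; counter now 3
#3 T1 reads 3
#4 T1 CAS(3→4) writes; counter now 4
#5 T1 reads 4
#6 T2 reads 4
#7 T1 CAS(4→5) writes; counter now 5
#8 T2 CAS(4→5) fails; counter now 5
#9 T2 reads 5
#10 T1 reads 5
#11 T1 CAS(5→6) writes; counter now 6
#12 T2 CAS(5→6) fails; counter now 6
#13 T2 reads 6
#14 T2 CAS(6→7) writes; counter now 7
#15 T1 reads 7
#16 T1 CAS(7→8) writes; counter now 8

A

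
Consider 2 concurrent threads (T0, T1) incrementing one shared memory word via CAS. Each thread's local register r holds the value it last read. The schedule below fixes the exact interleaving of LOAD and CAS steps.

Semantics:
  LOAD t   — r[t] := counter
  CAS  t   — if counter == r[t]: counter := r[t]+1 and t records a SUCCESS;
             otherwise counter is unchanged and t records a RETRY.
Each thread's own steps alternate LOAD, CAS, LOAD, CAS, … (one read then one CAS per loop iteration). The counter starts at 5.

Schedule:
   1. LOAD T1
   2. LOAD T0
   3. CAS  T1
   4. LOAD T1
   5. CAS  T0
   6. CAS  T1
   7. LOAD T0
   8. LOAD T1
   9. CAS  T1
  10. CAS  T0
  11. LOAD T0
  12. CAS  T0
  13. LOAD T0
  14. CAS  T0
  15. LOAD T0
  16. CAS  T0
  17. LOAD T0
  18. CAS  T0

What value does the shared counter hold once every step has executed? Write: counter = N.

counter = 12

step 1: T1 LOAD ⇒ load; ctr=5 reg=5
step 2: T0 LOAD ⇒ load; ctr=5 reg=5
step 3: T1 CAS ⇒ ok; ctr=6 reg=5
step 4: T1 LOAD ⇒ load; ctr=6 reg=6
step 5: T0 CAS ⇒ retry; ctr=6 reg=5
step 6: T1 CAS ⇒ ok; ctr=7 reg=6
step 7: T0 LOAD ⇒ load; ctr=7 reg=7
step 8: T1 LOAD ⇒ load; ctr=7 reg=7
step 9: T1 CAS ⇒ ok; ctr=8 reg=7
step 10: T0 CAS ⇒ retry; ctr=8 reg=7
step 11: T0 LOAD ⇒ load; ctr=8 reg=8
step 12: T0 CAS ⇒ ok; ctr=9 reg=8
step 13: T0 LOAD ⇒ load; ctr=9 reg=9
step 14: T0 CAS ⇒ ok; ctr=10 reg=9
step 15: T0 LOAD ⇒ load; ctr=10 reg=10
step 16: T0 CAS ⇒ ok; ctr=11 reg=10
step 17: T0 LOAD ⇒ load; ctr=11 reg=11
step 18: T0 CAS ⇒ ok; ctr=12 reg=11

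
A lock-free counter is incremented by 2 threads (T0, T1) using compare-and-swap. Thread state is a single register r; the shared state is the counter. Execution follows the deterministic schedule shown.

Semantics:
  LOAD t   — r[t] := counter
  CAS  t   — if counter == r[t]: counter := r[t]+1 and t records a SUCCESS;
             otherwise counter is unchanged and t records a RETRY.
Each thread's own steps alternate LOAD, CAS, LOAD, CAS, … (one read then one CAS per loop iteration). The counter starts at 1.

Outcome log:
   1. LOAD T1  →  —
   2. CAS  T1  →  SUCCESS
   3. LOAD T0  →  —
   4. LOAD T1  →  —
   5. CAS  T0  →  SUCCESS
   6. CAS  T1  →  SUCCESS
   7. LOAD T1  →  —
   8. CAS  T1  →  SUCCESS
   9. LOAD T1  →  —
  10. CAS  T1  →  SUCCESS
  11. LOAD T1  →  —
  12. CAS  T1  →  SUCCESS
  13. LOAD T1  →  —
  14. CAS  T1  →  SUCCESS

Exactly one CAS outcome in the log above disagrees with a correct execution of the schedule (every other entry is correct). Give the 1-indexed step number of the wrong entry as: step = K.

Reference trace:
T1 LOAD — after: cnt=1, r=1 — load
T1 CAS — after: cnt=2, r=1 — ok
T0 LOAD — after: cnt=2, r=2 — load
T1 LOAD — after: cnt=2, r=2 — load
T0 CAS — after: cnt=3, r=2 — ok
T1 CAS — after: cnt=3, r=2 — retry
T1 LOAD — after: cnt=3, r=3 — load
T1 CAS — after: cnt=4, r=3 — ok
T1 LOAD — after: cnt=4, r=4 — load
T1 CAS — after: cnt=5, r=4 — ok
T1 LOAD — after: cnt=5, r=5 — load
T1 CAS — after: cnt=6, r=5 — ok
T1 LOAD — after: cnt=6, r=6 — load
T1 CAS — after: cnt=7, r=6 — ok
Log disagrees first at step 6.

step = 6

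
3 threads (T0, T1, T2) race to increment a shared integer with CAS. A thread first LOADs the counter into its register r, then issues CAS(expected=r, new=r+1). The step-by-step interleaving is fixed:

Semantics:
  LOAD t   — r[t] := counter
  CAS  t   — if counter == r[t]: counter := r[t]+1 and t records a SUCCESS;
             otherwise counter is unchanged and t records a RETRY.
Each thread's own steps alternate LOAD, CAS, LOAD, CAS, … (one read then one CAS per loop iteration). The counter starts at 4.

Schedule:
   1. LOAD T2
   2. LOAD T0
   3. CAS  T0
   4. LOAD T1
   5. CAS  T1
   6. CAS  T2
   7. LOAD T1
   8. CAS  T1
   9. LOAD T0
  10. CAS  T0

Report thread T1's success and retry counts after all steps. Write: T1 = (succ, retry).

[1] T2.load  rd  (counter 4, T2.r 4)
[2] T0.load  rd  (counter 4, T0.r 4)
[3] T0.cas  hit  (counter 5, T0.r 4)
[4] T1.load  rd  (counter 5, T1.r 5)
[5] T1.cas  hit  (counter 6, T1.r 5)
[6] T2.cas  miss  (counter 6, T2.r 4)
[7] T1.load  rd  (counter 6, T1.r 6)
[8] T1.cas  hit  (counter 7, T1.r 6)
[9] T0.load  rd  (counter 7, T0.r 7)
[10] T0.cas  hit  (counter 8, T0.r 7)

T1 = (2, 0)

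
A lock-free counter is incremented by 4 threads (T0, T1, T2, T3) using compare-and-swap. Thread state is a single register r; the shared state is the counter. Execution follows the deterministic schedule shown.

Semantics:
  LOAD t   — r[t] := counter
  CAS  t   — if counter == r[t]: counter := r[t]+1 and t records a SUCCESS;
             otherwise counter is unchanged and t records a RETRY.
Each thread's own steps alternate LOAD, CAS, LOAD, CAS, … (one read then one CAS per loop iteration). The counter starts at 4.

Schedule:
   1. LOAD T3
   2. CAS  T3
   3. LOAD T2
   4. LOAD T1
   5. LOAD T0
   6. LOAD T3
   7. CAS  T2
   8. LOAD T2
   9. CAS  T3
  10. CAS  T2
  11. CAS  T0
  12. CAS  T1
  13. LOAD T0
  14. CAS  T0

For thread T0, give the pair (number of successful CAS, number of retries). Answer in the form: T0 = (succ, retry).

T3 LOAD — after: cnt=4, r=4 — load
T3 CAS — after: cnt=5, r=4 — ok
T2 LOAD — after: cnt=5, r=5 — load
T1 LOAD — after: cnt=5, r=5 — load
T0 LOAD — after: cnt=5, r=5 — load
T3 LOAD — after: cnt=5, r=5 — load
T2 CAS — after: cnt=6, r=5 — ok
T2 LOAD — after: cnt=6, r=6 — load
T3 CAS — after: cnt=6, r=5 — retry
T2 CAS — after: cnt=7, r=6 — ok
T0 CAS — after: cnt=7, r=5 — retry
T1 CAS — after: cnt=7, r=5 — retry
T0 LOAD — after: cnt=7, r=7 — load
T0 CAS — after: cnt=8, r=7 — ok

T0 = (1, 1)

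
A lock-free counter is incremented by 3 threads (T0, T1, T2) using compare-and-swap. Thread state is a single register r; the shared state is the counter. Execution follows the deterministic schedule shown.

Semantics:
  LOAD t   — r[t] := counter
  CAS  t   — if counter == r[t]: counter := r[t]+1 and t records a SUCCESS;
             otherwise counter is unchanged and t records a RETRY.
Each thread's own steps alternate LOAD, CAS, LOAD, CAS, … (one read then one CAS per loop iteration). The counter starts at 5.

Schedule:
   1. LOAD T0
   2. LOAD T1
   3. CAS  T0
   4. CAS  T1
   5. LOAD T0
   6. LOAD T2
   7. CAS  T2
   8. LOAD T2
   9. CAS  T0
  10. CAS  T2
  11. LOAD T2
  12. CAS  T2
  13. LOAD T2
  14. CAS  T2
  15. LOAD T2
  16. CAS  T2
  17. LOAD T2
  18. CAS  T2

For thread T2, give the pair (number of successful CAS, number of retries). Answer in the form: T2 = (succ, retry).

T2 = (6, 0)

   1) LOAD T0:  M=5  r_T0=5
   2) LOAD T1:  M=5  r_T1=5
   3) CAS  T0:  M=6  r_T0=5 ✓
   4) CAS  T1:  M=6  r_T1=5 ✗
   5) LOAD T0:  M=6  r_T0=6
   6) LOAD T2:  M=6  r_T2=6
   7) CAS  T2:  M=7  r_T2=6 ✓
   8) LOAD T2:  M=7  r_T2=7
   9) CAS  T0:  M=7  r_T0=6 ✗
  10) CAS  T2:  M=8  r_T2=7 ✓
  11) LOAD T2:  M=8  r_T2=8
  12) CAS  T2:  M=9  r_T2=8 ✓
  13) LOAD T2:  M=9  r_T2=9
  14) CAS  T2:  M=10  r_T2=9 ✓
  15) LOAD T2:  M=10  r_T2=10
  16) CAS  T2:  M=11  r_T2=10 ✓
  17) LOAD T2:  M=11  r_T2=11
  18) CAS  T2:  M=12  r_T2=11 ✓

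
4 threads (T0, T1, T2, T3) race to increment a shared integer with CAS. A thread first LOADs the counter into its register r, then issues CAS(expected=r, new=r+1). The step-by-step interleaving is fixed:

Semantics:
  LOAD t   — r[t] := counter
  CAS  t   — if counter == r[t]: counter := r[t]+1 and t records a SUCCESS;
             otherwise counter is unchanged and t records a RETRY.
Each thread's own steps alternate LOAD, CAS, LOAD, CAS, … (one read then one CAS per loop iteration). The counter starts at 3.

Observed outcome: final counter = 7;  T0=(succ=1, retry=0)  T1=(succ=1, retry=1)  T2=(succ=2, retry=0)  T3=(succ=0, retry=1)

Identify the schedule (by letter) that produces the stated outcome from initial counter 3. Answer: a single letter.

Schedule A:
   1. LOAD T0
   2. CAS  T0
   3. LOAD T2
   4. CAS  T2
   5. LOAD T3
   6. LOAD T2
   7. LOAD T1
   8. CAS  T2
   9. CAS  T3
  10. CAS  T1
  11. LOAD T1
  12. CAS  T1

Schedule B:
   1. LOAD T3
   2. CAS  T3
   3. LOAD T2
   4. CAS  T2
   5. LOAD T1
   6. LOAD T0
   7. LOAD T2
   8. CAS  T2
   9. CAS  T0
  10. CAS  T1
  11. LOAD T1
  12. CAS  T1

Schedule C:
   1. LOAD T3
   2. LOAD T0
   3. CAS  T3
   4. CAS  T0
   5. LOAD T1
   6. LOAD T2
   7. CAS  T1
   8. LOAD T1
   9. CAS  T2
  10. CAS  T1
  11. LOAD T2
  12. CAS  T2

Tracing schedule A:
[1] T0.load  rd  (counter 3, T0.r 3)
[2] T0.cas  hit  (counter 4, T0.r 3)
[3] T2.load  rd  (counter 4, T2.r 4)
[4] T2.cas  hit  (counter 5, T2.r 4)
[5] T3.load  rd  (counter 5, T3.r 5)
[6] T2.load  rd  (counter 5, T2.r 5)
[7] T1.load  rd  (counter 5, T1.r 5)
[8] T2.cas  hit  (counter 6, T2.r 5)
[9] T3.cas  miss  (counter 6, T3.r 5)
[10] T1.cas  miss  (counter 6, T1.r 5)
[11] T1.load  rd  (counter 6, T1.r 6)
[12] T1.cas  hit  (counter 7, T1.r 6)

A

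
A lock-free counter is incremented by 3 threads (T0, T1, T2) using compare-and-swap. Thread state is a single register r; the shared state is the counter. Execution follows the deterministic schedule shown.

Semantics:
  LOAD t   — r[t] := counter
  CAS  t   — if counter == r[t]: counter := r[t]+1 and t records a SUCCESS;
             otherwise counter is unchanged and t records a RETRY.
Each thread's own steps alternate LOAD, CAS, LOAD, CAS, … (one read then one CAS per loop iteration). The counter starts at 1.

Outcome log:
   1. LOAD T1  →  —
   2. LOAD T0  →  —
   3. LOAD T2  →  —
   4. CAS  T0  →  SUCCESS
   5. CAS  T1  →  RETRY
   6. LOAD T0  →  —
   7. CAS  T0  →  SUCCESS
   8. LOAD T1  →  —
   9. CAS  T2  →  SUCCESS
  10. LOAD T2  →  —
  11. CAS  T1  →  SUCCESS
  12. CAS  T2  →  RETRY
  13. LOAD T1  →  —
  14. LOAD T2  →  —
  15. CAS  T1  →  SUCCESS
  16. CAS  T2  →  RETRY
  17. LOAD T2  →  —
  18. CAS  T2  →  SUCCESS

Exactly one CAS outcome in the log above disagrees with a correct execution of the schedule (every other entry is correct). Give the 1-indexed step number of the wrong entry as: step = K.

Correct run:
[1] T1.load  rd  (counter 1, T1.r 1)
[2] T0.load  rd  (counter 1, T0.r 1)
[3] T2.load  rd  (counter 1, T2.r 1)
[4] T0.cas  hit  (counter 2, T0.r 1)
[5] T1.cas  miss  (counter 2, T1.r 1)
[6] T0.load  rd  (counter 2, T0.r 2)
[7] T0.cas  hit  (counter 3, T0.r 2)
[8] T1.load  rd  (counter 3, T1.r 3)
[9] T2.cas  miss  (counter 3, T2.r 1)
[10] T2.load  rd  (counter 3, T2.r 3)
[11] T1.cas  hit  (counter 4, T1.r 3)
[12] T2.cas  miss  (counter 4, T2.r 3)
[13] T1.load  rd  (counter 4, T1.r 4)
[14] T2.load  rd  (counter 4, T2.r 4)
[15] T1.cas  hit  (counter 5, T1.r 4)
[16] T2.cas  miss  (counter 5, T2.r 4)
[17] T2.load  rd  (counter 5, T2.r 5)
[18] T2.cas  hit  (counter 6, T2.r 5)
Log disagrees first at step 9.

step = 9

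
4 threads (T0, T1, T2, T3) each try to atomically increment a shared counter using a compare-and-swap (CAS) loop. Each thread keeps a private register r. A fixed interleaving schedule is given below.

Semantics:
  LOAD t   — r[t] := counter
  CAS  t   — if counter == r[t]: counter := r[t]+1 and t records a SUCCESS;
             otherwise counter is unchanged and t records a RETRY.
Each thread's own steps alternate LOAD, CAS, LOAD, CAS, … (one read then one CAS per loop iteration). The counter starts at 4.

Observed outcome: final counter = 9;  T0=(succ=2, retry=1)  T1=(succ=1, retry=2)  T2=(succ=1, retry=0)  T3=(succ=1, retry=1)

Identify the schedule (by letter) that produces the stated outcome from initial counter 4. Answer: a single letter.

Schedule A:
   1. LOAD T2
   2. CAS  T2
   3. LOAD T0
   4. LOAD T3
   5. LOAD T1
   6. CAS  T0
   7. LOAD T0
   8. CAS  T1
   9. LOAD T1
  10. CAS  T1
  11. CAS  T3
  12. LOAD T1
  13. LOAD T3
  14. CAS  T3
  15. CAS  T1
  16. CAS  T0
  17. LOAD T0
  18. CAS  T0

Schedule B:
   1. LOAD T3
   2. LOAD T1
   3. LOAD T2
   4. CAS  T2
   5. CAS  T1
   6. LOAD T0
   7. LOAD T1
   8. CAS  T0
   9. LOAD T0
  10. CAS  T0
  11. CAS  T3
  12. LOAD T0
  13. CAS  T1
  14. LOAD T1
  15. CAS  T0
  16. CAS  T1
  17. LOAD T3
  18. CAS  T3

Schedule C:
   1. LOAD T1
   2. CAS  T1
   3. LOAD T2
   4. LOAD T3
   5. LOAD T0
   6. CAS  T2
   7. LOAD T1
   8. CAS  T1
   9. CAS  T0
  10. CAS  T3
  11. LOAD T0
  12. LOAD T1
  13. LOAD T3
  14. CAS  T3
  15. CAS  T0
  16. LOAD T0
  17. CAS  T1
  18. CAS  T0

Simulating candidate A:
T2 LOAD — after: cnt=4, r=4 — load
T2 CAS — after: cnt=5, r=4 — ok
T0 LOAD — after: cnt=5, r=5 — load
T3 LOAD — after: cnt=5, r=5 — load
T1 LOAD — after: cnt=5, r=5 — load
T0 CAS — after: cnt=6, r=5 — ok
T0 LOAD — after: cnt=6, r=6 — load
T1 CAS — after: cnt=6, r=5 — retry
T1 LOAD — after: cnt=6, r=6 — load
T1 CAS — after: cnt=7, r=6 — ok
T3 CAS — after: cnt=7, r=5 — retry
T1 LOAD — after: cnt=7, r=7 — load
T3 LOAD — after: cnt=7, r=7 — load
T3 CAS — after: cnt=8, r=7 — ok
T1 CAS — after: cnt=8, r=7 — retry
T0 CAS — after: cnt=8, r=6 — retry
T0 LOAD — after: cnt=8, r=8 — load
T0 CAS — after: cnt=9, r=8 — ok

A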